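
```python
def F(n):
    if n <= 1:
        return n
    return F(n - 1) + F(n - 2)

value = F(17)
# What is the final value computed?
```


F(17)
= F(16) + F(15)
= (F(15) + F(14)) + F(15)
Computing bottom-up: F(0)=0, F(1)=1, F(2)=1, F(3)=2, F(4)=3, F(5)=5, F(6)=8, F(7)=13, F(8)=21, F(9)=34, F(10)=55, F(11)=89, F(12)=144, F(13)=233, F(14)=377, F(15)=610, F(16)=987, F(17)=1597
= 1597


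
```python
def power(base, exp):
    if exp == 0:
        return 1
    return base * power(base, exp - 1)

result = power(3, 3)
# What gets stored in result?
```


power(3, 3)
= 3 * power(3, 2)
= 3 * 3 * power(3, 1)
= 3 * 3 * 3 * power(3, 0)
= 3 * 3 * 3 * 1
= 27


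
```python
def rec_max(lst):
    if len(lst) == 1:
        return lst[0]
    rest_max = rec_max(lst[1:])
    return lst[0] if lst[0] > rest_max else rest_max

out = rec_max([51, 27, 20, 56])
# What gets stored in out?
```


rec_max([51, 27, 20, 56])
= compare 51 with rec_max([27, 20, 56])
= compare 27 with rec_max([20, 56])
= compare 20 with rec_max([56])
Base: rec_max([56]) = 56
compare 20 with 56: max = 56
compare 27 with 56: max = 56
compare 51 with 56: max = 56
= 56


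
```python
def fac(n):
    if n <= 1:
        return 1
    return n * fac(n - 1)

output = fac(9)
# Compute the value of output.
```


fac(9)
= 9 * fac(8)
= 9 * 8 * fac(7)
= 9 * 8 * 7 * fac(6)
= 9 * 8 * 7 * 6 * fac(5)
= 9 * 8 * 7 * 6 * 5 * fac(4)
= 9 * 8 * 7 * 6 * 5 * 4 * fac(3)
= 9 * 8 * 7 * 6 * 5 * 4 * 3 * fac(2)
= 9 * 8 * 7 * 6 * 5 * 4 * 3 * 2 * fac(1)
= 9 * 8 * 7 * 6 * 5 * 4 * 3 * 2 * 1
= 362880


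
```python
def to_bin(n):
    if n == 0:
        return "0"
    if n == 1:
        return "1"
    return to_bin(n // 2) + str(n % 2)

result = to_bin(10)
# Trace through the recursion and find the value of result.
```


to_bin(10)
= to_bin(5) + "0"
= to_bin(2) + "1" + "0"
= to_bin(1) + "0" + "1" + "0"
= "1" + "0" + "1" + "0"
= "1010"


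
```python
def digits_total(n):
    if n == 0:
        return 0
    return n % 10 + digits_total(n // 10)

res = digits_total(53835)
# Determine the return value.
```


digits_total(53835)
= 5 + digits_total(5383)
= 5 + 3 + digits_total(538)
= 5 + 3 + 8 + digits_total(53)
= 5 + 3 + 8 + 3 + digits_total(5)
= 5 + 3 + 8 + 3 + 5 + digits_total(0)
= 5 + 3 + 8 + 3 + 5 + 0
= 24


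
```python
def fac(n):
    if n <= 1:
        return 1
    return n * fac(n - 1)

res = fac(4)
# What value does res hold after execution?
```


fac(4)
= 4 * fac(3)
= 4 * 3 * fac(2)
= 4 * 3 * 2 * fac(1)
= 4 * 3 * 2 * 1
= 24


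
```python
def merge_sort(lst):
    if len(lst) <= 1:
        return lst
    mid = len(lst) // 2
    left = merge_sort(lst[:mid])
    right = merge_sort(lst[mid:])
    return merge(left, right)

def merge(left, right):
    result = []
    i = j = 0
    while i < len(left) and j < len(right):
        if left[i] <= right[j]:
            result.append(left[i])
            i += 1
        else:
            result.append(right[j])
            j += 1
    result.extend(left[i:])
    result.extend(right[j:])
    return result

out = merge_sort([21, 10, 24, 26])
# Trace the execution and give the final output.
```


merge_sort([21, 10, 24, 26])
Split into [21, 10] and [24, 26]
Left sorted: [10, 21]
Right sorted: [24, 26]
Merge [10, 21] and [24, 26]
= [10, 21, 24, 26]


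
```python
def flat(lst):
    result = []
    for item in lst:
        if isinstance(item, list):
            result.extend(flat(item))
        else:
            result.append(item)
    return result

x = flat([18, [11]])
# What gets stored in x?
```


flat([18, [11]])
Processing each element:
  18 is not a list -> append 18
  [11] is a list -> flat recursively -> [11]
= [18, 11]


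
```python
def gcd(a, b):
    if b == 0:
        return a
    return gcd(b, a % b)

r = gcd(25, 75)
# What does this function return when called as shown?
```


gcd(25, 75)
= gcd(75, 25 % 75) = gcd(75, 25)
= gcd(25, 75 % 25) = gcd(25, 0)
b == 0, return a = 25


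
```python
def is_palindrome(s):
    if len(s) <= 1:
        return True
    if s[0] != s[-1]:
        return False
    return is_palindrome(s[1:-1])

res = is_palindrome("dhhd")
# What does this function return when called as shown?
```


is_palindrome("dhhd")
"dhhd": s[0]='d' == s[-1]='d' -> is_palindrome("hh")
"hh": s[0]='h' == s[-1]='h' -> is_palindrome("")
"": len <= 1 -> True
= True


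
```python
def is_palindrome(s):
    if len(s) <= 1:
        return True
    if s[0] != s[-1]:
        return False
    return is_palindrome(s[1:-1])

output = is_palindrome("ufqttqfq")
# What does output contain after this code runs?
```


is_palindrome("ufqttqfq")
"ufqttqfq": s[0]='u' != s[-1]='q' -> False
= False


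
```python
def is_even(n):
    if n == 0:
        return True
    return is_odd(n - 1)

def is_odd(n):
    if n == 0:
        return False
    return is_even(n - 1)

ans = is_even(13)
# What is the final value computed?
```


is_even(13)
= is_odd(12)
= is_even(11)
= is_odd(10)
= is_even(9)
= is_odd(8)
= is_even(7)
= is_odd(6)
= is_even(5)
= is_odd(4)
= is_even(3)
= is_odd(2)
= is_even(1)
= is_odd(0)
n == 0: return False
= False


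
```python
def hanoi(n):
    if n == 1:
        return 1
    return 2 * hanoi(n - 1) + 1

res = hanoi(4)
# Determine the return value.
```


hanoi(4)
= 2 * hanoi(3) + 1
= 2 * (2 * hanoi(2) + 1) + 1
= 2 * (2 * (2 * hanoi(1) + 1) + 1) + 1
Now compute bottom-up:
hanoi(1) = 1
hanoi(2) = 2 * 1 + 1 = 3
hanoi(3) = 2 * 3 + 1 = 7
hanoi(4) = 2 * 7 + 1 = 15
= 15


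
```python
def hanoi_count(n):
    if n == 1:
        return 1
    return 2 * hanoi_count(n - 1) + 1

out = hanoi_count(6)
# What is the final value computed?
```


hanoi_count(6)
= 2 * hanoi_count(5) + 1
= 2 * (2 * hanoi_count(4) + 1) + 1
= 2 * (2 * (2 * hanoi_count(3) + 1) + 1) + 1
= 2 * (2 * (2 * (2 * hanoi_count(2) + 1) + 1) + 1) + 1
= 2 * (2 * (2 * (2 * (2 * hanoi_count(1) + 1) + 1) + 1) + 1) + 1
Now compute bottom-up:
hanoi_count(1) = 1
hanoi_count(2) = 2 * 1 + 1 = 3
hanoi_count(3) = 2 * 3 + 1 = 7
hanoi_count(4) = 2 * 7 + 1 = 15
hanoi_count(5) = 2 * 15 + 1 = 31
hanoi_count(6) = 2 * 31 + 1 = 63
= 63


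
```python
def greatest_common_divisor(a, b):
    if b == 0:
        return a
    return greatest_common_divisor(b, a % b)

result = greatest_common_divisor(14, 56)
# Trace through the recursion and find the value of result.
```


greatest_common_divisor(14, 56)
= greatest_common_divisor(56, 14 % 56) = greatest_common_divisor(56, 14)
= greatest_common_divisor(14, 56 % 14) = greatest_common_divisor(14, 0)
b == 0, return a = 14


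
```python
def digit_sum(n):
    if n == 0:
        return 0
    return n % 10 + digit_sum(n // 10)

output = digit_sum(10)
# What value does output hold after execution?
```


digit_sum(10)
= 0 + digit_sum(1)
= 0 + 1 + digit_sum(0)
= 0 + 1 + 0
= 1


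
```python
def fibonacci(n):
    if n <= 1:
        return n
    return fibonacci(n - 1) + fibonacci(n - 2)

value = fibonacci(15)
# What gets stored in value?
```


fibonacci(15)
= fibonacci(14) + fibonacci(13)
= (fibonacci(13) + fibonacci(12)) + fibonacci(13)
Computing bottom-up: fibonacci(0)=0, fibonacci(1)=1, fibonacci(2)=1, fibonacci(3)=2, fibonacci(4)=3, fibonacci(5)=5, fibonacci(6)=8, fibonacci(7)=13, fibonacci(8)=21, fibonacci(9)=34, fibonacci(10)=55, fibonacci(11)=89, fibonacci(12)=144, fibonacci(13)=233, fibonacci(14)=377, fibonacci(15)=610
= 610


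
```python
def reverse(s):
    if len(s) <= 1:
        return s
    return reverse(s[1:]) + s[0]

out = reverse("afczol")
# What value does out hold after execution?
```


reverse("afczol")
= reverse("fczol") + "a"
= reverse("czol") + "f" + "a"
= reverse("zol") + "c" + "f" + "a"
= reverse("ol") + "z" + "c" + "f" + "a"
= reverse("l") + "o" + "z" + "c" + "f" + "a"
= "l" + "o" + "z" + "c" + "f" + "a"
= "lozcfa"


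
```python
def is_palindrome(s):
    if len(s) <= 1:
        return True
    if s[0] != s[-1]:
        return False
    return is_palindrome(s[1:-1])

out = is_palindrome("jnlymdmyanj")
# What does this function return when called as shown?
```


is_palindrome("jnlymdmyanj")
"jnlymdmyanj": s[0]='j' == s[-1]='j' -> is_palindrome("nlymdmyan")
"nlymdmyan": s[0]='n' == s[-1]='n' -> is_palindrome("lymdmya")
"lymdmya": s[0]='l' != s[-1]='a' -> False
= False


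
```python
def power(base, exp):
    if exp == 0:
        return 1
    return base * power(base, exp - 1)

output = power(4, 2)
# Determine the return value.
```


power(4, 2)
= 4 * power(4, 1)
= 4 * 4 * power(4, 0)
= 4 * 4 * 1
= 16


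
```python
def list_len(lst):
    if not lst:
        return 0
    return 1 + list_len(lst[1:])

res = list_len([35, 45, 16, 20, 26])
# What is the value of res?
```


list_len([35, 45, 16, 20, 26])
= 1 + list_len([45, 16, 20, 26])
= 1 + 1 + list_len([16, 20, 26])
= 1 + 1 + 1 + list_len([20, 26])
= 1 + 1 + 1 + 1 + list_len([26])
= 1 + 1 + 1 + 1 + 1 + list_len([])
= 1 + 1 + 1 + 1 + 1 + 0
= 5


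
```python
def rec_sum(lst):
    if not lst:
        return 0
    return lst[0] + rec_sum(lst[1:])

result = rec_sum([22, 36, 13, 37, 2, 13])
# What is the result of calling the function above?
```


rec_sum([22, 36, 13, 37, 2, 13])
= 22 + rec_sum([36, 13, 37, 2, 13])
= 22 + 36 + rec_sum([13, 37, 2, 13])
= 22 + 36 + 13 + rec_sum([37, 2, 13])
= 22 + 36 + 13 + 37 + rec_sum([2, 13])
= 22 + 36 + 13 + 37 + 2 + rec_sum([13])
= 22 + 36 + 13 + 37 + 2 + 13 + rec_sum([])
= 22 + 36 + 13 + 37 + 2 + 13 + 0
= 123


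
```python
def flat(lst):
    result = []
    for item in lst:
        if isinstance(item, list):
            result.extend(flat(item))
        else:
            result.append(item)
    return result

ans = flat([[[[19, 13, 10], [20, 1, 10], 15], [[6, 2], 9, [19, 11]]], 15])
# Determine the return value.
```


flat([[[[19, 13, 10], [20, 1, 10], 15], [[6, 2], 9, [19, 11]]], 15])
Processing each element:
  [[[19, 13, 10], [20, 1, 10], 15], [[6, 2], 9, [19, 11]]] is a list -> flat recursively -> [19, 13, 10, 20, 1, 10, 15, 6, 2, 9, 19, 11]
  15 is not a list -> append 15
= [19, 13, 10, 20, 1, 10, 15, 6, 2, 9, 19, 11, 15]


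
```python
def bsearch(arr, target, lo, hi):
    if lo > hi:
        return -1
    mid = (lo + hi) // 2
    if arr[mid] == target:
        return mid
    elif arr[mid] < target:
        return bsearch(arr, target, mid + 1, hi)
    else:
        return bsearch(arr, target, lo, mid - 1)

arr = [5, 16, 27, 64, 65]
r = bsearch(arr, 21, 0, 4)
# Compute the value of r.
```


bsearch(arr, 21, 0, 4)
lo=0, hi=4, mid=2, arr[mid]=27
27 > 21, search left half
lo=0, hi=1, mid=0, arr[mid]=5
5 < 21, search right half
lo=1, hi=1, mid=1, arr[mid]=16
16 < 21, search right half
lo > hi, target not found, return -1
= -1


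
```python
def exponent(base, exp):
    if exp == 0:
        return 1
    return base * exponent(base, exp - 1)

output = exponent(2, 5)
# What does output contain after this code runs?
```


exponent(2, 5)
= 2 * exponent(2, 4)
= 2 * 2 * exponent(2, 3)
= 2 * 2 * 2 * exponent(2, 2)
= 2 * 2 * 2 * 2 * exponent(2, 1)
= 2 * 2 * 2 * 2 * 2 * exponent(2, 0)
= 2 * 2 * 2 * 2 * 2 * 1
= 32


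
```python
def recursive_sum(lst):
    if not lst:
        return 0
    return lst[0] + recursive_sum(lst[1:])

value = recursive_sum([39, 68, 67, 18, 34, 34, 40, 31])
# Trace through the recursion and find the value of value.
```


recursive_sum([39, 68, 67, 18, 34, 34, 40, 31])
= 39 + recursive_sum([68, 67, 18, 34, 34, 40, 31])
= 39 + 68 + recursive_sum([67, 18, 34, 34, 40, 31])
= 39 + 68 + 67 + recursive_sum([18, 34, 34, 40, 31])
= 39 + 68 + 67 + 18 + recursive_sum([34, 34, 40, 31])
= 39 + 68 + 67 + 18 + 34 + recursive_sum([34, 40, 31])
= 39 + 68 + 67 + 18 + 34 + 34 + recursive_sum([40, 31])
= 39 + 68 + 67 + 18 + 34 + 34 + 40 + recursive_sum([31])
= 39 + 68 + 67 + 18 + 34 + 34 + 40 + 31 + recursive_sum([])
= 39 + 68 + 67 + 18 + 34 + 34 + 40 + 31 + 0
= 331


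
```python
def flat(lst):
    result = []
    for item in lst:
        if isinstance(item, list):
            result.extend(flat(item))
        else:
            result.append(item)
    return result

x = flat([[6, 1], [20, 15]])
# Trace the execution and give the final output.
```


flat([[6, 1], [20, 15]])
Processing each element:
  [6, 1] is a list -> flat recursively -> [6, 1]
  [20, 15] is a list -> flat recursively -> [20, 15]
= [6, 1, 20, 15]


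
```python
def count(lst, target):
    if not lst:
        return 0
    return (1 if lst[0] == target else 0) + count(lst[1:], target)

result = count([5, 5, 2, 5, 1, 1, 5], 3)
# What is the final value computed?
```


count([5, 5, 2, 5, 1, 1, 5], 3)
lst[0]=5 != 3: 0 + count([5, 2, 5, 1, 1, 5], 3)
lst[0]=5 != 3: 0 + count([2, 5, 1, 1, 5], 3)
lst[0]=2 != 3: 0 + count([5, 1, 1, 5], 3)
lst[0]=5 != 3: 0 + count([1, 1, 5], 3)
lst[0]=1 != 3: 0 + count([1, 5], 3)
lst[0]=1 != 3: 0 + count([5], 3)
lst[0]=5 != 3: 0 + count([], 3)
= 0


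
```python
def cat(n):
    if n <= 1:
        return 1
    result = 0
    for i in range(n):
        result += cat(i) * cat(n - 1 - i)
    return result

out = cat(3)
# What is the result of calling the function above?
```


cat(3)
= sum of cat(i) * cat(3-1-i) for i in 0..2
First compute sub-values bottom-up:
  cat(0) = 1, cat(1) = 1
  cat(2) = 1*1 + 1*1 = 2
Now cat(3):
  cat(0)*cat(2) = 1*2 = 2
  cat(1)*cat(1) = 1*1 = 1
  cat(2)*cat(0) = 2*1 = 2
= 2 + 1 + 2
= 5


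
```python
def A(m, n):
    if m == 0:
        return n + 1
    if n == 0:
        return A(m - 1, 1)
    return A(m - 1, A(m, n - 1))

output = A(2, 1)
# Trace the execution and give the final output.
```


A(2, 1)
= A(1, A(2, 0))
First compute A(2, 0) = 3
= A(1, 3)
= 5


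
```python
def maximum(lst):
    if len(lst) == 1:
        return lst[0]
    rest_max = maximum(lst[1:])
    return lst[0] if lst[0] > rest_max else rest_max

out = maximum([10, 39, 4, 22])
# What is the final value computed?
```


maximum([10, 39, 4, 22])
= compare 10 with maximum([39, 4, 22])
= compare 39 with maximum([4, 22])
= compare 4 with maximum([22])
Base: maximum([22]) = 22
compare 4 with 22: max = 22
compare 39 with 22: max = 39
compare 10 with 39: max = 39
= 39


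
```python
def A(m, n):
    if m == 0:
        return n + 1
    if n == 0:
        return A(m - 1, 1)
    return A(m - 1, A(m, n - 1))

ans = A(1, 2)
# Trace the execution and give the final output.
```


A(1, 2)
= A(0, A(1, 1))
First compute A(1, 1) = 3
= A(0, 3)
= 4


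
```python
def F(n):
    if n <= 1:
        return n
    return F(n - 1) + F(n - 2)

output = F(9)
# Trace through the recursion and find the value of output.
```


F(9)
= F(8) + F(7)
= (F(7) + F(6)) + F(7)
Computing bottom-up: F(0)=0, F(1)=1, F(2)=1, F(3)=2, F(4)=3, F(5)=5, F(6)=8, F(7)=13, F(8)=21, F(9)=34
= 34


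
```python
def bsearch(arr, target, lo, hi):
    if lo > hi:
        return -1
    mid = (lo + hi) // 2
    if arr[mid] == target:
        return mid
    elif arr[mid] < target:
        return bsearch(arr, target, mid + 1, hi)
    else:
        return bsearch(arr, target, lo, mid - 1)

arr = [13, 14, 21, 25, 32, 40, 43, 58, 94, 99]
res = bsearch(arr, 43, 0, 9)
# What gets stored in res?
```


bsearch(arr, 43, 0, 9)
lo=0, hi=9, mid=4, arr[mid]=32
32 < 43, search right half
lo=5, hi=9, mid=7, arr[mid]=58
58 > 43, search left half
lo=5, hi=6, mid=5, arr[mid]=40
40 < 43, search right half
lo=6, hi=6, mid=6, arr[mid]=43
arr[6] == 43, found at index 6
= 6


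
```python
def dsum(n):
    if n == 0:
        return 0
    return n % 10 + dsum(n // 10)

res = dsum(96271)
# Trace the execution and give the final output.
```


dsum(96271)
= 1 + dsum(9627)
= 1 + 7 + dsum(962)
= 1 + 7 + 2 + dsum(96)
= 1 + 7 + 2 + 6 + dsum(9)
= 1 + 7 + 2 + 6 + 9 + dsum(0)
= 1 + 7 + 2 + 6 + 9 + 0
= 25


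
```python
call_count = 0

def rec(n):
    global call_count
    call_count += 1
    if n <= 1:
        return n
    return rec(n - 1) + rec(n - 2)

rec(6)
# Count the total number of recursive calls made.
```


rec(6) calls rec(5) and rec(4); each non-base call branches into two more.
Let C(k) = total number of calls made by rec(k), including the call to rec(k) itself.
Base cases: C(0) = 1, C(1) = 1
Recurrence: C(k) = 1 + C(k-1) + C(k-2)
  C(2) = 1 + C(1) + C(0) = 1 + 1 + 1 = 3
  C(3) = 1 + C(2) + C(1) = 1 + 3 + 1 = 5
  C(4) = 1 + C(3) + C(2) = 1 + 5 + 3 = 9
  C(5) = 1 + C(4) + C(3) = 1 + 9 + 5 = 15
  C(6) = 1 + C(5) + C(4) = 1 + 15 + 9 = 25
Total calls = C(6) = 25


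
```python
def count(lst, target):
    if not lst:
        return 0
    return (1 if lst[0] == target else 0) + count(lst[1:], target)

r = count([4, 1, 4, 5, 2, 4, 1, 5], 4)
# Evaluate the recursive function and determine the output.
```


count([4, 1, 4, 5, 2, 4, 1, 5], 4)
lst[0]=4 == 4: 1 + count([1, 4, 5, 2, 4, 1, 5], 4)
lst[0]=1 != 4: 0 + count([4, 5, 2, 4, 1, 5], 4)
lst[0]=4 == 4: 1 + count([5, 2, 4, 1, 5], 4)
lst[0]=5 != 4: 0 + count([2, 4, 1, 5], 4)
lst[0]=2 != 4: 0 + count([4, 1, 5], 4)
lst[0]=4 == 4: 1 + count([1, 5], 4)
lst[0]=1 != 4: 0 + count([5], 4)
lst[0]=5 != 4: 0 + count([], 4)
= 3


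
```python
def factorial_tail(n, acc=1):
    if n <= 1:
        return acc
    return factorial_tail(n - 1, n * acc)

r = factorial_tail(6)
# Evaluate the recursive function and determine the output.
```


factorial_tail(6, 1)
= factorial_tail(5, 6 * 1) = factorial_tail(5, 6)
= factorial_tail(4, 5 * 6) = factorial_tail(4, 30)
= factorial_tail(3, 4 * 30) = factorial_tail(3, 120)
= factorial_tail(2, 3 * 120) = factorial_tail(2, 360)
= factorial_tail(1, 2 * 360) = factorial_tail(1, 720)
n <= 1, return acc = 720


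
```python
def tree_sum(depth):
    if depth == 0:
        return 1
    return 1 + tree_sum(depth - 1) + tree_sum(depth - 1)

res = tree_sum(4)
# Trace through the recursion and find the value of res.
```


tree_sum(4)
= 1 + tree_sum(3) + tree_sum(3)
= 1 + 2 * tree_sum(3)
tree_sum(k) = 2^(k+1) - 1
tree_sum(0) = 1
tree_sum(1) = 3
tree_sum(2) = 7
tree_sum(3) = 15
tree_sum(4) = 31
tree_sum(4) = 2^5 - 1 = 31


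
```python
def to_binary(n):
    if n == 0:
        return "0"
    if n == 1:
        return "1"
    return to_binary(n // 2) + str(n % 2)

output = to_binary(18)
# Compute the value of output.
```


to_binary(18)
= to_binary(9) + "0"
= to_binary(4) + "1" + "0"
= to_binary(2) + "0" + "1" + "0"
= to_binary(1) + "0" + "0" + "1" + "0"
= "1" + "0" + "0" + "1" + "0"
= "10010"


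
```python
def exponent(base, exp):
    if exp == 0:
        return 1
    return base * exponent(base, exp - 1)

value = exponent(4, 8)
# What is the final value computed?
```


exponent(4, 8)
= 4 * exponent(4, 7)
= 4 * 4 * exponent(4, 6)
= 4 * 4 * 4 * exponent(4, 5)
= 4 * 4 * 4 * 4 * exponent(4, 4)
= 4 * 4 * 4 * 4 * 4 * exponent(4, 3)
= 4 * 4 * 4 * 4 * 4 * 4 * exponent(4, 2)
= 4 * 4 * 4 * 4 * 4 * 4 * 4 * exponent(4, 1)
= 4 * 4 * 4 * 4 * 4 * 4 * 4 * 4 * exponent(4, 0)
= 4 * 4 * 4 * 4 * 4 * 4 * 4 * 4 * 1
= 65536


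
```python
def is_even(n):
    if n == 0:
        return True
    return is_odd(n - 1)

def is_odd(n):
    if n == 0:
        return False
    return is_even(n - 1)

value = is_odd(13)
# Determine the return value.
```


is_odd(13)
= is_even(12)
= is_odd(11)
= is_even(10)
= is_odd(9)
= is_even(8)
= is_odd(7)
= is_even(6)
= is_odd(5)
= is_even(4)
= is_odd(3)
= is_even(2)
= is_odd(1)
= is_even(0)
n == 0: return True
= True


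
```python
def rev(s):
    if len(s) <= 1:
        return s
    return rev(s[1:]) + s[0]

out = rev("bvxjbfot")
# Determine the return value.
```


rev("bvxjbfot")
= rev("vxjbfot") + "b"
= rev("xjbfot") + "v" + "b"
= rev("jbfot") + "x" + "v" + "b"
= rev("bfot") + "j" + "x" + "v" + "b"
= rev("fot") + "b" + "j" + "x" + "v" + "b"
= rev("ot") + "f" + "b" + "j" + "x" + "v" + "b"
= rev("t") + "o" + "f" + "b" + "j" + "x" + "v" + "b"
= "t" + "o" + "f" + "b" + "j" + "x" + "v" + "b"
= "tofbjxvb"


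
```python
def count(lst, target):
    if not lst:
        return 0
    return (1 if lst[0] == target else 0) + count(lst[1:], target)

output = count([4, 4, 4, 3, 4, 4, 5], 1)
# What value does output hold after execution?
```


count([4, 4, 4, 3, 4, 4, 5], 1)
lst[0]=4 != 1: 0 + count([4, 4, 3, 4, 4, 5], 1)
lst[0]=4 != 1: 0 + count([4, 3, 4, 4, 5], 1)
lst[0]=4 != 1: 0 + count([3, 4, 4, 5], 1)
lst[0]=3 != 1: 0 + count([4, 4, 5], 1)
lst[0]=4 != 1: 0 + count([4, 5], 1)
lst[0]=4 != 1: 0 + count([5], 1)
lst[0]=5 != 1: 0 + count([], 1)
= 0


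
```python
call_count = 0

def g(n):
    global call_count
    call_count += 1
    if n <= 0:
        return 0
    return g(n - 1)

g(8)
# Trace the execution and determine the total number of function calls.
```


g(8) calls g(7) calls ... calls g(0)
Total calls: 8 + 1 (for base case) = 9


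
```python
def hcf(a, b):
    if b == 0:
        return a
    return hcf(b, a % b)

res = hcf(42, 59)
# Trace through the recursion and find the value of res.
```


hcf(42, 59)
= hcf(59, 42 % 59) = hcf(59, 42)
= hcf(42, 59 % 42) = hcf(42, 17)
= hcf(17, 42 % 17) = hcf(17, 8)
= hcf(8, 17 % 8) = hcf(8, 1)
= hcf(1, 8 % 1) = hcf(1, 0)
b == 0, return a = 1


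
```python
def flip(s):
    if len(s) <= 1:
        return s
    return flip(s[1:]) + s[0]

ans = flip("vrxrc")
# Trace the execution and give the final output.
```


flip("vrxrc")
= flip("rxrc") + "v"
= flip("xrc") + "r" + "v"
= flip("rc") + "x" + "r" + "v"
= flip("c") + "r" + "x" + "r" + "v"
= "c" + "r" + "x" + "r" + "v"
= "crxrv"


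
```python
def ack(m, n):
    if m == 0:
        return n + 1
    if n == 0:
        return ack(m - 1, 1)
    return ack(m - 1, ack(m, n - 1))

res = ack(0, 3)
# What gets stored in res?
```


ack(0, 3)
m == 0: return 3 + 1 = 4
= 4


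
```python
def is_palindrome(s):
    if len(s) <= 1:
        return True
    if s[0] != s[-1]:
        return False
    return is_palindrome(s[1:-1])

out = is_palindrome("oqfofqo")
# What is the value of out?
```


is_palindrome("oqfofqo")
"oqfofqo": s[0]='o' == s[-1]='o' -> is_palindrome("qfofq")
"qfofq": s[0]='q' == s[-1]='q' -> is_palindrome("fof")
"fof": s[0]='f' == s[-1]='f' -> is_palindrome("o")
"o": len <= 1 -> True
= True


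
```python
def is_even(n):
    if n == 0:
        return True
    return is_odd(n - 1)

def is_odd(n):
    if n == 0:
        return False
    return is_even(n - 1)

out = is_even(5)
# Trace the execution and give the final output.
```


is_even(5)
= is_odd(4)
= is_even(3)
= is_odd(2)
= is_even(1)
= is_odd(0)
n == 0: return False
= False


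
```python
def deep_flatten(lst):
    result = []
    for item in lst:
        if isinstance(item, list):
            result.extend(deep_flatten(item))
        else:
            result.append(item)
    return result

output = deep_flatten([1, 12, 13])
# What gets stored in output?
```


deep_flatten([1, 12, 13])
Processing each element:
  1 is not a list -> append 1
  12 is not a list -> append 12
  13 is not a list -> append 13
= [1, 12, 13]


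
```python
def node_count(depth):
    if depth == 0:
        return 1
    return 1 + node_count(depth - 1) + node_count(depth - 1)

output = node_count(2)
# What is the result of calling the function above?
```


node_count(2)
= 1 + node_count(1) + node_count(1)
= 1 + 2 * node_count(1)
node_count(k) = 2^(k+1) - 1
node_count(0) = 1
node_count(1) = 3
node_count(2) = 7
node_count(2) = 2^3 - 1 = 7


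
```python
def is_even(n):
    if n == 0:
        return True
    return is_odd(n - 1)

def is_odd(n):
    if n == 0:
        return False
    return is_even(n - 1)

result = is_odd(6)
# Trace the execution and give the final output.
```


is_odd(6)
= is_even(5)
= is_odd(4)
= is_even(3)
= is_odd(2)
= is_even(1)
= is_odd(0)
n == 0: return False
= False


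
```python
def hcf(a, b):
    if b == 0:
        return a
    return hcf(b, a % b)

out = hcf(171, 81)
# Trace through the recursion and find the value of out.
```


hcf(171, 81)
= hcf(81, 171 % 81) = hcf(81, 9)
= hcf(9, 81 % 9) = hcf(9, 0)
b == 0, return a = 9


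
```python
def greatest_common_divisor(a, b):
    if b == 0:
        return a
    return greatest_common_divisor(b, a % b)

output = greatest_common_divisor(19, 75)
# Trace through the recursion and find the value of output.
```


greatest_common_divisor(19, 75)
= greatest_common_divisor(75, 19 % 75) = greatest_common_divisor(75, 19)
= greatest_common_divisor(19, 75 % 19) = greatest_common_divisor(19, 18)
= greatest_common_divisor(18, 19 % 18) = greatest_common_divisor(18, 1)
= greatest_common_divisor(1, 18 % 1) = greatest_common_divisor(1, 0)
b == 0, return a = 1


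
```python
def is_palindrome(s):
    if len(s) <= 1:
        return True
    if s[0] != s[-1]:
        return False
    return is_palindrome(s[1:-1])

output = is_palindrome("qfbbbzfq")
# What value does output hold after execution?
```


is_palindrome("qfbbbzfq")
"qfbbbzfq": s[0]='q' == s[-1]='q' -> is_palindrome("fbbbzf")
"fbbbzf": s[0]='f' == s[-1]='f' -> is_palindrome("bbbz")
"bbbz": s[0]='b' != s[-1]='z' -> False
= False


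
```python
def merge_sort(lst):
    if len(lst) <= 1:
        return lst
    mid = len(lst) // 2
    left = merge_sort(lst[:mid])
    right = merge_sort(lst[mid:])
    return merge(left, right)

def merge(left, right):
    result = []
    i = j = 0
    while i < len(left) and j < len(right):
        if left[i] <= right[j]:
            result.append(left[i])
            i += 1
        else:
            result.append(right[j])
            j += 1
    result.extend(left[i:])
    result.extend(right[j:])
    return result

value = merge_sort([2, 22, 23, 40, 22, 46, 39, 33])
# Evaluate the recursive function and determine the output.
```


merge_sort([2, 22, 23, 40, 22, 46, 39, 33])
Split into [2, 22, 23, 40] and [22, 46, 39, 33]
Left sorted: [2, 22, 23, 40]
Right sorted: [22, 33, 39, 46]
Merge [2, 22, 23, 40] and [22, 33, 39, 46]
= [2, 22, 22, 23, 33, 39, 40, 46]


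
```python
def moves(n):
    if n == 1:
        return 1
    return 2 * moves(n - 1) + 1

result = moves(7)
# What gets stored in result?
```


moves(7)
= 2 * moves(6) + 1
= 2 * (2 * moves(5) + 1) + 1
= 2 * (2 * (2 * moves(4) + 1) + 1) + 1
= 2 * (2 * (2 * (2 * moves(3) + 1) + 1) + 1) + 1
= 2 * (2 * (2 * (2 * (2 * moves(2) + 1) + 1) + 1) + 1) + 1
= 2 * (2 * (2 * (2 * (2 * (2 * moves(1) + 1) + 1) + 1) + 1) + 1) + 1
Now compute bottom-up:
moves(1) = 1
moves(2) = 2 * 1 + 1 = 3
moves(3) = 2 * 3 + 1 = 7
moves(4) = 2 * 7 + 1 = 15
moves(5) = 2 * 15 + 1 = 31
moves(6) = 2 * 31 + 1 = 63
moves(7) = 2 * 63 + 1 = 127
= 127


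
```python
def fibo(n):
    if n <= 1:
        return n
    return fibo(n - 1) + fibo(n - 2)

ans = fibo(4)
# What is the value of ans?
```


fibo(4)
= fibo(3) + fibo(2)
= (fibo(2) + fibo(1)) + fibo(2)
Computing bottom-up: fibo(0)=0, fibo(1)=1, fibo(2)=1, fibo(3)=2, fibo(4)=3
= 3


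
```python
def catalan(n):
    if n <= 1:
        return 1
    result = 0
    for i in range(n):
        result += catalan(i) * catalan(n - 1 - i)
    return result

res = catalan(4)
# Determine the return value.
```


catalan(4)
= sum of catalan(i) * catalan(4-1-i) for i in 0..3
First compute sub-values bottom-up:
  catalan(0) = 1, catalan(1) = 1
  catalan(2) = 1*1 + 1*1 = 2
  catalan(3) = 1*2 + 1*1 + 2*1 = 5
Now catalan(4):
  catalan(0)*catalan(3) = 1*5 = 5
  catalan(1)*catalan(2) = 1*2 = 2
  catalan(2)*catalan(1) = 2*1 = 2
  catalan(3)*catalan(0) = 5*1 = 5
= 5 + 2 + 2 + 5
= 14


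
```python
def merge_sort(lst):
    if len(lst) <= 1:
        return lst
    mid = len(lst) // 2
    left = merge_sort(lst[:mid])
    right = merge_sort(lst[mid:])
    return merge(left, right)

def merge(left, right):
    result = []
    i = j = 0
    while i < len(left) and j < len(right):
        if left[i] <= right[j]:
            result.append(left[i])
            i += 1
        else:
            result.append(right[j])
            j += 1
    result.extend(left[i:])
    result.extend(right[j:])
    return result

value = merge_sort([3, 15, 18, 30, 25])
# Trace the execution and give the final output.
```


merge_sort([3, 15, 18, 30, 25])
Split into [3, 15] and [18, 30, 25]
Left sorted: [3, 15]
Right sorted: [18, 25, 30]
Merge [3, 15] and [18, 25, 30]
= [3, 15, 18, 25, 30]


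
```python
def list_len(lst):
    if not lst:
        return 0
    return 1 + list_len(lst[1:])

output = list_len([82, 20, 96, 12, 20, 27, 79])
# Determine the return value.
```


list_len([82, 20, 96, 12, 20, 27, 79])
= 1 + list_len([20, 96, 12, 20, 27, 79])
= 1 + 1 + list_len([96, 12, 20, 27, 79])
= 1 + 1 + 1 + list_len([12, 20, 27, 79])
= 1 + 1 + 1 + 1 + list_len([20, 27, 79])
= 1 + 1 + 1 + 1 + 1 + list_len([27, 79])
= 1 + 1 + 1 + 1 + 1 + 1 + list_len([79])
= 1 + 1 + 1 + 1 + 1 + 1 + 1 + list_len([])
= 1 + 1 + 1 + 1 + 1 + 1 + 1 + 0
= 7


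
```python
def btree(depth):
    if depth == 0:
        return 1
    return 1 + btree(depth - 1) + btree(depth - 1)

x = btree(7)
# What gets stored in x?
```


btree(7)
= 1 + btree(6) + btree(6)
= 1 + 2 * btree(6)
btree(k) = 2^(k+1) - 1
btree(0) = 1
btree(1) = 3
btree(2) = 7
btree(3) = 15
btree(4) = 31
btree(7) = 2^8 - 1 = 255


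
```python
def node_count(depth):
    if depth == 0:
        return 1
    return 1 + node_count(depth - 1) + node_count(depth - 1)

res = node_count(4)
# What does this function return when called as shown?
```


node_count(4)
= 1 + node_count(3) + node_count(3)
= 1 + 2 * node_count(3)
node_count(k) = 2^(k+1) - 1
node_count(0) = 1
node_count(1) = 3
node_count(2) = 7
node_count(3) = 15
node_count(4) = 31
node_count(4) = 2^5 - 1 = 31


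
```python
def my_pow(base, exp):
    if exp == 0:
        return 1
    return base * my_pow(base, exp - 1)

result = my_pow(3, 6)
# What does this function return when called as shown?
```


my_pow(3, 6)
= 3 * my_pow(3, 5)
= 3 * 3 * my_pow(3, 4)
= 3 * 3 * 3 * my_pow(3, 3)
= 3 * 3 * 3 * 3 * my_pow(3, 2)
= 3 * 3 * 3 * 3 * 3 * my_pow(3, 1)
= 3 * 3 * 3 * 3 * 3 * 3 * my_pow(3, 0)
= 3 * 3 * 3 * 3 * 3 * 3 * 1
= 729


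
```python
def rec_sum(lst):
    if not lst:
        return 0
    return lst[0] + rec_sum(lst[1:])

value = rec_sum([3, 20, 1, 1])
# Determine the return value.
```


rec_sum([3, 20, 1, 1])
= 3 + rec_sum([20, 1, 1])
= 3 + 20 + rec_sum([1, 1])
= 3 + 20 + 1 + rec_sum([1])
= 3 + 20 + 1 + 1 + rec_sum([])
= 3 + 20 + 1 + 1 + 0
= 25


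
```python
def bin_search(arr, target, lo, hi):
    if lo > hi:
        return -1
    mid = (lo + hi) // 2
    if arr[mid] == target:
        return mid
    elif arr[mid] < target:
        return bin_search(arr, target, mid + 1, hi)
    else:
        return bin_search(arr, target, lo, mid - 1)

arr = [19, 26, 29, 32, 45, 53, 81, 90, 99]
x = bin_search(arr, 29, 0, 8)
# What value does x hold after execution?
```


bin_search(arr, 29, 0, 8)
lo=0, hi=8, mid=4, arr[mid]=45
45 > 29, search left half
lo=0, hi=3, mid=1, arr[mid]=26
26 < 29, search right half
lo=2, hi=3, mid=2, arr[mid]=29
arr[2] == 29, found at index 2
= 2


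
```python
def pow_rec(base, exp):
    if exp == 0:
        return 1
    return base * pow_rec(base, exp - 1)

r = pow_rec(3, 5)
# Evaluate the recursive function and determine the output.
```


pow_rec(3, 5)
= 3 * pow_rec(3, 4)
= 3 * 3 * pow_rec(3, 3)
= 3 * 3 * 3 * pow_rec(3, 2)
= 3 * 3 * 3 * 3 * pow_rec(3, 1)
= 3 * 3 * 3 * 3 * 3 * pow_rec(3, 0)
= 3 * 3 * 3 * 3 * 3 * 1
= 243


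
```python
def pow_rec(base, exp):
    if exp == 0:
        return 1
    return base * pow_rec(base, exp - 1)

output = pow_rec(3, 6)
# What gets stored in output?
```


pow_rec(3, 6)
= 3 * pow_rec(3, 5)
= 3 * 3 * pow_rec(3, 4)
= 3 * 3 * 3 * pow_rec(3, 3)
= 3 * 3 * 3 * 3 * pow_rec(3, 2)
= 3 * 3 * 3 * 3 * 3 * pow_rec(3, 1)
= 3 * 3 * 3 * 3 * 3 * 3 * pow_rec(3, 0)
= 3 * 3 * 3 * 3 * 3 * 3 * 1
= 729


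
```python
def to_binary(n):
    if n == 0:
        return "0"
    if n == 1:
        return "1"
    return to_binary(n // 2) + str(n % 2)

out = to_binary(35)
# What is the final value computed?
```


to_binary(35)
= to_binary(17) + "1"
= to_binary(8) + "1" + "1"
= to_binary(4) + "0" + "1" + "1"
= to_binary(2) + "0" + "0" + "1" + "1"
= to_binary(1) + "0" + "0" + "0" + "1" + "1"
= "1" + "0" + "0" + "0" + "1" + "1"
= "100011"


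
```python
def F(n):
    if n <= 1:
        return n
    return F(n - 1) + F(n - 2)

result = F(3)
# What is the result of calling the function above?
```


F(3)
= F(2) + F(1)
Computing bottom-up: F(0)=0, F(1)=1, F(2)=1, F(3)=2
= 2


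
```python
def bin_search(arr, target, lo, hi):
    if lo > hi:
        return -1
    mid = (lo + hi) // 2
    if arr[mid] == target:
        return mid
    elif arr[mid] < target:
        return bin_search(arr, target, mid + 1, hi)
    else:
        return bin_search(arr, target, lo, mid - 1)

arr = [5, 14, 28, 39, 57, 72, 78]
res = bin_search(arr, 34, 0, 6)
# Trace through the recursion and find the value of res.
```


bin_search(arr, 34, 0, 6)
lo=0, hi=6, mid=3, arr[mid]=39
39 > 34, search left half
lo=0, hi=2, mid=1, arr[mid]=14
14 < 34, search right half
lo=2, hi=2, mid=2, arr[mid]=28
28 < 34, search right half
lo > hi, target not found, return -1
= -1


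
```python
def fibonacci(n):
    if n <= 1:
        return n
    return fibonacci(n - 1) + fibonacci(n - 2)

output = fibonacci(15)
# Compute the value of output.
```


fibonacci(15)
= fibonacci(14) + fibonacci(13)
= (fibonacci(13) + fibonacci(12)) + fibonacci(13)
Computing bottom-up: fibonacci(0)=0, fibonacci(1)=1, fibonacci(2)=1, fibonacci(3)=2, fibonacci(4)=3, fibonacci(5)=5, fibonacci(6)=8, fibonacci(7)=13, fibonacci(8)=21, fibonacci(9)=34, fibonacci(10)=55, fibonacci(11)=89, fibonacci(12)=144, fibonacci(13)=233, fibonacci(14)=377, fibonacci(15)=610
= 610


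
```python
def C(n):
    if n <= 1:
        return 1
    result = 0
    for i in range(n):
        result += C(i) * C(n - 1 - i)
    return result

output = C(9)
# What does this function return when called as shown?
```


C(9)
= sum of C(i) * C(9-1-i) for i in 0..8
First compute sub-values bottom-up:
  C(0) = 1, C(1) = 1
  C(2) = 1*1 + 1*1 = 2
  C(3) = 1*2 + 1*1 + 2*1 = 5
  C(4) = 1*5 + 1*2 + 2*1 + 5*1 = 14
  C(5) = 1*14 + 1*5 + 2*2 + 5*1 + 14*1 = 42
  C(6) = 1*42 + 1*14 + 2*5 + 5*2 + 14*1 + 42*1 = 132
  C(7) = 1*132 + 1*42 + 2*14 + 5*5 + 14*2 + 42*1 + 132*1 = 429
  C(8) = 1*429 + 1*132 + 2*42 + 5*14 + 14*5 + 42*2 + 132*1 + 429*1 = 1430
Now C(9):
  C(0)*C(8) = 1*1430 = 1430
  C(1)*C(7) = 1*429 = 429
  C(2)*C(6) = 2*132 = 264
  C(3)*C(5) = 5*42 = 210
  C(4)*C(4) = 14*14 = 196
  C(5)*C(3) = 42*5 = 210
  C(6)*C(2) = 132*2 = 264
  C(7)*C(1) = 429*1 = 429
  C(8)*C(0) = 1430*1 = 1430
= 1430 + 429 + 264 + 210 + 196 + 210 + 264 + 429 + 1430
= 4862


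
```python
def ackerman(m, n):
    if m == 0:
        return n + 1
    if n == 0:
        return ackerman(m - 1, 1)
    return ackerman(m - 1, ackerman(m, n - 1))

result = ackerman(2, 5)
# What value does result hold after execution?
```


ackerman(2, 5)
= ackerman(1, ackerman(2, 4))
First compute ackerman(2, 4) = 11
= ackerman(1, 11)
= 13


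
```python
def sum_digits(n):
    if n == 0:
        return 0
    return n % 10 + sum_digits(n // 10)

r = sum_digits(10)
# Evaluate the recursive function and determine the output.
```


sum_digits(10)
= 0 + sum_digits(1)
= 0 + 1 + sum_digits(0)
= 0 + 1 + 0
= 1


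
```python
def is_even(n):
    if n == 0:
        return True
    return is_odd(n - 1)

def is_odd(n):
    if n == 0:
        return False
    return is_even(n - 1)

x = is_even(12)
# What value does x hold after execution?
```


is_even(12)
= is_odd(11)
= is_even(10)
= is_odd(9)
= is_even(8)
= is_odd(7)
= is_even(6)
= is_odd(5)
= is_even(4)
= is_odd(3)
= is_even(2)
= is_odd(1)
= is_even(0)
n == 0: return True
= True


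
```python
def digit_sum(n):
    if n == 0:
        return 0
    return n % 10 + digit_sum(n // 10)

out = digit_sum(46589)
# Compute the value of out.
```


digit_sum(46589)
= 9 + digit_sum(4658)
= 9 + 8 + digit_sum(465)
= 9 + 8 + 5 + digit_sum(46)
= 9 + 8 + 5 + 6 + digit_sum(4)
= 9 + 8 + 5 + 6 + 4 + digit_sum(0)
= 9 + 8 + 5 + 6 + 4 + 0
= 32


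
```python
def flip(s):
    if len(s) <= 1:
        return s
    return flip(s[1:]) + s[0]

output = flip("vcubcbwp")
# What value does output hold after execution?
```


flip("vcubcbwp")
= flip("cubcbwp") + "v"
= flip("ubcbwp") + "c" + "v"
= flip("bcbwp") + "u" + "c" + "v"
= flip("cbwp") + "b" + "u" + "c" + "v"
= flip("bwp") + "c" + "b" + "u" + "c" + "v"
= flip("wp") + "b" + "c" + "b" + "u" + "c" + "v"
= flip("p") + "w" + "b" + "c" + "b" + "u" + "c" + "v"
= "p" + "w" + "b" + "c" + "b" + "u" + "c" + "v"
= "pwbcbucv"


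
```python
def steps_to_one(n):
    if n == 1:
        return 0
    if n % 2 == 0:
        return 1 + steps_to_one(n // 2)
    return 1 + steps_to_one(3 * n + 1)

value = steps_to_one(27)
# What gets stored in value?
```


steps_to_one(27)
27 is odd -> 3*27+1 = 82 -> steps_to_one(82)
82 is even -> steps_to_one(41)
41 is odd -> 3*41+1 = 124 -> steps_to_one(124)
124 is even -> steps_to_one(62)
62 is even -> steps_to_one(31)
31 is odd -> 3*31+1 = 94 -> steps_to_one(94)
94 is even -> steps_to_one(47)
47 is odd -> 3*47+1 = 142 -> steps_to_one(142)
142 is even -> steps_to_one(71)
71 is odd -> 3*71+1 = 214 -> steps_to_one(214)
214 is even -> steps_to_one(107)
107 is odd -> 3*107+1 = 322 -> steps_to_one(322)
322 is even -> steps_to_one(161)
161 is odd -> 3*161+1 = 484 -> steps_to_one(484)
484 is even -> steps_to_one(242)
242 is even -> steps_to_one(121)
121 is odd -> 3*121+1 = 364 -> steps_to_one(364)
364 is even -> steps_to_one(182)
182 is even -> steps_to_one(91)
91 is odd -> 3*91+1 = 274 -> steps_to_one(274)
274 is even -> steps_to_one(137)
137 is odd -> 3*137+1 = 412 -> steps_to_one(412)
412 is even -> steps_to_one(206)
206 is even -> steps_to_one(103)
103 is odd -> 3*103+1 = 310 -> steps_to_one(310)
310 is even -> steps_to_one(155)
155 is odd -> 3*155+1 = 466 -> steps_to_one(466)
466 is even -> steps_to_one(233)
233 is odd -> 3*233+1 = 700 -> steps_to_one(700)
700 is even -> steps_to_one(350)
350 is even -> steps_to_one(175)
175 is odd -> 3*175+1 = 526 -> steps_to_one(526)
526 is even -> steps_to_one(263)
263 is odd -> 3*263+1 = 790 -> steps_to_one(790)
790 is even -> steps_to_one(395)
395 is odd -> 3*395+1 = 1186 -> steps_to_one(1186)
1186 is even -> steps_to_one(593)
593 is odd -> 3*593+1 = 1780 -> steps_to_one(1780)
1780 is even -> steps_to_one(890)
890 is even -> steps_to_one(445)
445 is odd -> 3*445+1 = 1336 -> steps_to_one(1336)
1336 is even -> steps_to_one(668)
668 is even -> steps_to_one(334)
334 is even -> steps_to_one(167)
167 is odd -> 3*167+1 = 502 -> steps_to_one(502)
502 is even -> steps_to_one(251)
251 is odd -> 3*251+1 = 754 -> steps_to_one(754)
754 is even -> steps_to_one(377)
377 is odd -> 3*377+1 = 1132 -> steps_to_one(1132)
1132 is even -> steps_to_one(566)
566 is even -> steps_to_one(283)
283 is odd -> 3*283+1 = 850 -> steps_to_one(850)
850 is even -> steps_to_one(425)
425 is odd -> 3*425+1 = 1276 -> steps_to_one(1276)
1276 is even -> steps_to_one(638)
638 is even -> steps_to_one(319)
319 is odd -> 3*319+1 = 958 -> steps_to_one(958)
958 is even -> steps_to_one(479)
479 is odd -> 3*479+1 = 1438 -> steps_to_one(1438)
1438 is even -> steps_to_one(719)
719 is odd -> 3*719+1 = 2158 -> steps_to_one(2158)
2158 is even -> steps_to_one(1079)
1079 is odd -> 3*1079+1 = 3238 -> steps_to_one(3238)
3238 is even -> steps_to_one(1619)
1619 is odd -> 3*1619+1 = 4858 -> steps_to_one(4858)
4858 is even -> steps_to_one(2429)
2429 is odd -> 3*2429+1 = 7288 -> steps_to_one(7288)
7288 is even -> steps_to_one(3644)
3644 is even -> steps_to_one(1822)
1822 is even -> steps_to_one(911)
911 is odd -> 3*911+1 = 2734 -> steps_to_one(2734)
2734 is even -> steps_to_one(1367)
1367 is odd -> 3*1367+1 = 4102 -> steps_to_one(4102)
4102 is even -> steps_to_one(2051)
2051 is odd -> 3*2051+1 = 6154 -> steps_to_one(6154)
6154 is even -> steps_to_one(3077)
3077 is odd -> 3*3077+1 = 9232 -> steps_to_one(9232)
9232 is even -> steps_to_one(4616)
4616 is even -> steps_to_one(2308)
2308 is even -> steps_to_one(1154)
1154 is even -> steps_to_one(577)
577 is odd -> 3*577+1 = 1732 -> steps_to_one(1732)
1732 is even -> steps_to_one(866)
866 is even -> steps_to_one(433)
433 is odd -> 3*433+1 = 1300 -> steps_to_one(1300)
1300 is even -> steps_to_one(650)
650 is even -> steps_to_one(325)
325 is odd -> 3*325+1 = 976 -> steps_to_one(976)
976 is even -> steps_to_one(488)
488 is even -> steps_to_one(244)
244 is even -> steps_to_one(122)
122 is even -> steps_to_one(61)
61 is odd -> 3*61+1 = 184 -> steps_to_one(184)
184 is even -> steps_to_one(92)
92 is even -> steps_to_one(46)
46 is even -> steps_to_one(23)
23 is odd -> 3*23+1 = 70 -> steps_to_one(70)
70 is even -> steps_to_one(35)
35 is odd -> 3*35+1 = 106 -> steps_to_one(106)
106 is even -> steps_to_one(53)
53 is odd -> 3*53+1 = 160 -> steps_to_one(160)
160 is even -> steps_to_one(80)
80 is even -> steps_to_one(40)
40 is even -> steps_to_one(20)
20 is even -> steps_to_one(10)
10 is even -> steps_to_one(5)
5 is odd -> 3*5+1 = 16 -> steps_to_one(16)
16 is even -> steps_to_one(8)
8 is even -> steps_to_one(4)
4 is even -> steps_to_one(2)
2 is even -> steps_to_one(1)
Reached 1 after 111 steps
= 111
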